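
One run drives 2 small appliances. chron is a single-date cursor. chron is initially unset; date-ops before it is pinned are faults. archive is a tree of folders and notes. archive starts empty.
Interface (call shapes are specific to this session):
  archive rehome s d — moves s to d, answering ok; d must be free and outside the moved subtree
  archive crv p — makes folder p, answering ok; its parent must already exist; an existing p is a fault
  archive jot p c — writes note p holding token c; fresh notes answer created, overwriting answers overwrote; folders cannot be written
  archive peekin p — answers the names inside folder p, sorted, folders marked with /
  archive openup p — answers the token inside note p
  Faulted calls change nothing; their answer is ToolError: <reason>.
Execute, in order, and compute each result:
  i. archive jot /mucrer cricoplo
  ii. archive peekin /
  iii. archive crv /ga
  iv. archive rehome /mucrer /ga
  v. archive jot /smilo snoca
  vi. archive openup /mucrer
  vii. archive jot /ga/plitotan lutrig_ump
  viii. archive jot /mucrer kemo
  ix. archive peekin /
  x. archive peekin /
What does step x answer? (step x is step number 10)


Answer: [ga/, mucrer, smilo]

Derivation:
Act: archive jot[p='/mucrer'; c='cricoplo']
Obs: created
Act: archive peekin[p='/']
Obs: [mucrer]
Act: archive crv[p='/ga']
Obs: ok
Act: archive rehome[s='/mucrer'; d='/ga']
Obs: ToolError: exists
Act: archive jot[p='/smilo'; c='snoca']
Obs: created
Act: archive openup[p='/mucrer']
Obs: cricoplo
Act: archive jot[p='/ga/plitotan'; c='lutrig_ump']
Obs: created
Act: archive jot[p='/mucrer'; c='kemo']
Obs: overwrote
Act: archive peekin[p='/']
Obs: [ga/, mucrer, smilo]
Act: archive peekin[p='/']
Obs: [ga/, mucrer, smilo]


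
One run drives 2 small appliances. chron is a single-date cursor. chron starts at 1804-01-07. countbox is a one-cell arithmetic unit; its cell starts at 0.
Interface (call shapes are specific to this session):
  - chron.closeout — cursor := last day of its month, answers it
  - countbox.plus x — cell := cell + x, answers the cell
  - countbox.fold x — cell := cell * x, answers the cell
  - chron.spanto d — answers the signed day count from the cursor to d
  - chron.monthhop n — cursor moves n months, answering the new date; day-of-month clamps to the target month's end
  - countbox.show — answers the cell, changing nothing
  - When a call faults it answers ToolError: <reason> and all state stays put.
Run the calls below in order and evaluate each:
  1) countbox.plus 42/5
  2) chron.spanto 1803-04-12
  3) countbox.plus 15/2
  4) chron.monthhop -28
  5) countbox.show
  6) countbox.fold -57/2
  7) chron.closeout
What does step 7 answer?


Answer: 1801-09-30

Derivation:
-> countbox.plus(x→42/5)
<- 42/5
-> chron.spanto(d→1803-04-12)
<- -270
-> countbox.plus(x→15/2)
<- 159/10
-> chron.monthhop(n→-28)
<- 1801-09-07
-> countbox.show()
<- 159/10
-> countbox.fold(x→-57/2)
<- -9063/20
-> chron.closeout()
<- 1801-09-30


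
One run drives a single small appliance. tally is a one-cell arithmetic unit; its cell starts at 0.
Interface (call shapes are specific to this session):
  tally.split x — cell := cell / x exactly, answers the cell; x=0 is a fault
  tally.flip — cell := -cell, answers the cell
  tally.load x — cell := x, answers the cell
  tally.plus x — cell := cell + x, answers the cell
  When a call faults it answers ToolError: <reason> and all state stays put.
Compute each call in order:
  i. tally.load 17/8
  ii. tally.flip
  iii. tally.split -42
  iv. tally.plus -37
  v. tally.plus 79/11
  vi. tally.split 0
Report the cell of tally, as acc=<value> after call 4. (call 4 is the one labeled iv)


CALL load[x→17/8]
RET  17/8
CALL flip[]
RET  -17/8
CALL split[x→-42]
RET  17/336
CALL plus[x→-37]
RET  -12415/336
CALL plus[x→79/11]
RET  -110021/3696
CALL split[x→0]
RET  ToolError: division by zero

Answer: acc=-12415/336


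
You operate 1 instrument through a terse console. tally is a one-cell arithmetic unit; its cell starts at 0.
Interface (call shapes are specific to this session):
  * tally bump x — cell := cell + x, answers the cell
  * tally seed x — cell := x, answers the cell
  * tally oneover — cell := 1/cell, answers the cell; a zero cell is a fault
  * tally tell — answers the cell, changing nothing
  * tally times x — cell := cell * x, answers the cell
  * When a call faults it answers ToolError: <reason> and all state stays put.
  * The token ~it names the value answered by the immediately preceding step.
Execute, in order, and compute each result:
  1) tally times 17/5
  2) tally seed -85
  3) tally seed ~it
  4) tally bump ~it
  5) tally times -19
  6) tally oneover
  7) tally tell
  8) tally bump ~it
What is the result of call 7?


==> tally times(x→17/5)
<== 0
==> tally seed(x→-85)
<== -85
==> tally seed(x→~it)
<== -85
==> tally bump(x→~it)
<== -170
==> tally times(x→-19)
<== 3230
==> tally oneover()
<== 1/3230
==> tally tell()
<== 1/3230
==> tally bump(x→~it)
<== 1/1615

Answer: 1/3230


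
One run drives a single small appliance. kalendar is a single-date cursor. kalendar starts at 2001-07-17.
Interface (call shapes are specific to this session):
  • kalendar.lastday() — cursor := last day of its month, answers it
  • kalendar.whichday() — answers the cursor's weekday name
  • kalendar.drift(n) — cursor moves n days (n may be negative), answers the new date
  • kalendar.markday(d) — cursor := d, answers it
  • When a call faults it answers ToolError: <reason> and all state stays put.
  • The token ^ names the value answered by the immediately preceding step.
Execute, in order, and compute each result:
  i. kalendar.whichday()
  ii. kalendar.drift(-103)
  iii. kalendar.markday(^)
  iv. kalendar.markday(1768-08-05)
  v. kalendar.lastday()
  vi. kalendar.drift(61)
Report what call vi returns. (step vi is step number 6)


>>> whichday
= Tuesday
>>> drift n=-103
= 2001-04-05
>>> markday d=^
= 2001-04-05
>>> markday d=1768-08-05
= 1768-08-05
>>> lastday
= 1768-08-31
>>> drift n=61
= 1768-10-31

Answer: 1768-10-31


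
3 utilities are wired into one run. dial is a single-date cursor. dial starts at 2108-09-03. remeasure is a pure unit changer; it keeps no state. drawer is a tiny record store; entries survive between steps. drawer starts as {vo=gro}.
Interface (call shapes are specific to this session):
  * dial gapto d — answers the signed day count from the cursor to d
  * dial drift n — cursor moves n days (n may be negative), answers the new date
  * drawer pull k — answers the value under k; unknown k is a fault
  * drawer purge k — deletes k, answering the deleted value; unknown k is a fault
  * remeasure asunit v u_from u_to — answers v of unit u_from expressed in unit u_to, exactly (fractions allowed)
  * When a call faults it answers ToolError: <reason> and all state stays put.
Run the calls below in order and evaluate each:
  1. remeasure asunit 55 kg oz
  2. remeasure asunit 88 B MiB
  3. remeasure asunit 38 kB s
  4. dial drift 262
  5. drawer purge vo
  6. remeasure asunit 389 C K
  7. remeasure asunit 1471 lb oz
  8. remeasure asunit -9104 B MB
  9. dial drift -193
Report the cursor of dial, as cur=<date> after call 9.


-- remeasure asunit(55, kg, oz) == 8000000000/4123567
-- remeasure asunit(88, B, MiB) == 11/131072
-- remeasure asunit(38, kB, s) == ToolError: incompatible units
-- dial drift(262) == 2109-05-23
-- drawer purge(vo) == gro
-- remeasure asunit(389, C, K) == 13243/20
-- remeasure asunit(1471, lb, oz) == 23536
-- remeasure asunit(-9104, B, MB) == -569/62500
-- dial drift(-193) == 2108-11-11

Answer: cur=2108-11-11


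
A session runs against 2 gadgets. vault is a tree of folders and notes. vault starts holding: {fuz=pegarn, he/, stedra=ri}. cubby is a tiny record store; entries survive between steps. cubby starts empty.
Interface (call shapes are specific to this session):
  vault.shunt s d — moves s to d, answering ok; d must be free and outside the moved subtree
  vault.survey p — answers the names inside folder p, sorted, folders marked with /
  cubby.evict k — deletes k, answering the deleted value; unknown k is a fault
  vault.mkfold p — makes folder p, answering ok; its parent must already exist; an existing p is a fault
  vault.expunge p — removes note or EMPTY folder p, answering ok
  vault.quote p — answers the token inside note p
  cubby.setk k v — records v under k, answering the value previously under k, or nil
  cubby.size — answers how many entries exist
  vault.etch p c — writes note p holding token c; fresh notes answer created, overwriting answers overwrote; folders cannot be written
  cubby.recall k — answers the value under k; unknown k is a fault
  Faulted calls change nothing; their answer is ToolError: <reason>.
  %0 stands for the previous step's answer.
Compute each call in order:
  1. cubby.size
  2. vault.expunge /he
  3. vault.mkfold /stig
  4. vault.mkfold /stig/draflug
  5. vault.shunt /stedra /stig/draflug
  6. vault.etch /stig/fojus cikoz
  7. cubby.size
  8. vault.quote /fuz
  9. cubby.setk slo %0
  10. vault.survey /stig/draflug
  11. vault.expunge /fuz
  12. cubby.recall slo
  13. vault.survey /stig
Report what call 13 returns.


Answer: [draflug/, fojus]

Derivation:
[in] cubby.size
:: 0
[in] vault.expunge p='/he'
:: ok
[in] vault.mkfold p='/stig'
:: ok
[in] vault.mkfold p='/stig/draflug'
:: ok
[in] vault.shunt s='/stedra' d='/stig/draflug'
:: ToolError: exists
[in] vault.etch p='/stig/fojus' c='cikoz'
:: created
[in] cubby.size
:: 0
[in] vault.quote p='/fuz'
:: pegarn
[in] cubby.setk k='slo' v='%0'
:: nil
[in] vault.survey p='/stig/draflug'
:: []
[in] vault.expunge p='/fuz'
:: ok
[in] cubby.recall k='slo'
:: pegarn
[in] vault.survey p='/stig'
:: [draflug/, fojus]


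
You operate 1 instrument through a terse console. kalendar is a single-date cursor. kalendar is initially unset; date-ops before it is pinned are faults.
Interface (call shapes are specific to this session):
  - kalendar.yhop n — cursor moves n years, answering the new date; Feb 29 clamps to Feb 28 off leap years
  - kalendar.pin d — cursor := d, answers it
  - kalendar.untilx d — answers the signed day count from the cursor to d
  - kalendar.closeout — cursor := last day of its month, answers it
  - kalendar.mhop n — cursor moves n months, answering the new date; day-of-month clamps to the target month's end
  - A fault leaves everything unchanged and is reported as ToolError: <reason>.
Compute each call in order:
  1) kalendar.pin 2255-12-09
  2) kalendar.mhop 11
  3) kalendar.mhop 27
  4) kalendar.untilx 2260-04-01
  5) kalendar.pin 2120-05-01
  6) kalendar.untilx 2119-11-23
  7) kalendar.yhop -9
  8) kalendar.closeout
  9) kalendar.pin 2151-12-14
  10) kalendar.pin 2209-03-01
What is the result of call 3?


I run kalendar.pin using d=2255-12-09, and see 2255-12-09.
I run kalendar.mhop using n=11, and see 2256-11-09.
I try kalendar.mhop using n=27, yielding 2259-02-09.
Now I run kalendar.untilx using d=2260-04-01, and observe 417.
Invoking kalendar.pin using d=2120-05-01, → 2120-05-01.
Now I run kalendar.untilx using d=2119-11-23, and get -160.
Invoking kalendar.yhop using n=-9, and observe 2111-05-01.
Invoking kalendar.closeout(), giving 2111-05-31.
Calling kalendar.pin using d=2151-12-14, and observe 2151-12-14.
Invoking kalendar.pin using d=2209-03-01, and get 2209-03-01.

Answer: 2259-02-09


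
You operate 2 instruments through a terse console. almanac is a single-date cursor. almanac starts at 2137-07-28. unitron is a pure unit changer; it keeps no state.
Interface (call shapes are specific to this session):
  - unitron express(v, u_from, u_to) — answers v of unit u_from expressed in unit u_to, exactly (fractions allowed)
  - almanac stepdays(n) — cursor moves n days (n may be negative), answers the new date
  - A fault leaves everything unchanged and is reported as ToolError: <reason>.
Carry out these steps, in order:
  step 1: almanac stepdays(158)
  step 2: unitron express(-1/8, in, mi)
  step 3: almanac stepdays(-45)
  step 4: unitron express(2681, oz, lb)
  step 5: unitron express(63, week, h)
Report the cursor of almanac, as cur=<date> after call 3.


% almanac stepdays(n=158) == 2138-01-02
% unitron express(v=-1/8, u_from=in, u_to=mi) == -1/506880
% almanac stepdays(n=-45) == 2137-11-18
% unitron express(v=2681, u_from=oz, u_to=lb) == 2681/16
% unitron express(v=63, u_from=week, u_to=h) == 10584

Answer: cur=2137-11-18


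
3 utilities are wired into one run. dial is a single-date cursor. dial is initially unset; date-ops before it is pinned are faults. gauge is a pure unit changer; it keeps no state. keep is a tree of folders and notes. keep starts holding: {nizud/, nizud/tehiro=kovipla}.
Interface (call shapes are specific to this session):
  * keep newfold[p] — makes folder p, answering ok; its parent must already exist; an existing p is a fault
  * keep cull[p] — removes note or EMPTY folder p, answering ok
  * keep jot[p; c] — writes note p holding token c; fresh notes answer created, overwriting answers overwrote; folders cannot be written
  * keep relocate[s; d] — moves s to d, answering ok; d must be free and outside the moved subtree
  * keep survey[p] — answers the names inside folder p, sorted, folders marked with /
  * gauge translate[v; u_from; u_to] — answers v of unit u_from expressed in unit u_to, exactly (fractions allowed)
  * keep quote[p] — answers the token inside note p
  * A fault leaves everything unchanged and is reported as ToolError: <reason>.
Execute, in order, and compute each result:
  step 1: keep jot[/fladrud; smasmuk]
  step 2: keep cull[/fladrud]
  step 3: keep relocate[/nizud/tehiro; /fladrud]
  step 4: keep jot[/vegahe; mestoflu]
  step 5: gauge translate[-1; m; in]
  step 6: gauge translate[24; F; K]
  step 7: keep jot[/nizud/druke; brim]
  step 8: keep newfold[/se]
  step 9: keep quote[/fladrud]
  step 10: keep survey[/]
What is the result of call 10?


Answer: [fladrud, nizud/, se/, vegahe]

Derivation:
> keep jot p=/fladrud c=smasmuk
= created
> keep cull p=/fladrud
= ok
> keep relocate s=/nizud/tehiro d=/fladrud
= ok
> keep jot p=/vegahe c=mestoflu
= created
> gauge translate v=-1 u_from=m u_to=in
= -5000/127
> gauge translate v=24 u_from=F u_to=K
= 48367/180
> keep jot p=/nizud/druke c=brim
= created
> keep newfold p=/se
= ok
> keep quote p=/fladrud
= kovipla
> keep survey p=/
= [fladrud, nizud/, se/, vegahe]


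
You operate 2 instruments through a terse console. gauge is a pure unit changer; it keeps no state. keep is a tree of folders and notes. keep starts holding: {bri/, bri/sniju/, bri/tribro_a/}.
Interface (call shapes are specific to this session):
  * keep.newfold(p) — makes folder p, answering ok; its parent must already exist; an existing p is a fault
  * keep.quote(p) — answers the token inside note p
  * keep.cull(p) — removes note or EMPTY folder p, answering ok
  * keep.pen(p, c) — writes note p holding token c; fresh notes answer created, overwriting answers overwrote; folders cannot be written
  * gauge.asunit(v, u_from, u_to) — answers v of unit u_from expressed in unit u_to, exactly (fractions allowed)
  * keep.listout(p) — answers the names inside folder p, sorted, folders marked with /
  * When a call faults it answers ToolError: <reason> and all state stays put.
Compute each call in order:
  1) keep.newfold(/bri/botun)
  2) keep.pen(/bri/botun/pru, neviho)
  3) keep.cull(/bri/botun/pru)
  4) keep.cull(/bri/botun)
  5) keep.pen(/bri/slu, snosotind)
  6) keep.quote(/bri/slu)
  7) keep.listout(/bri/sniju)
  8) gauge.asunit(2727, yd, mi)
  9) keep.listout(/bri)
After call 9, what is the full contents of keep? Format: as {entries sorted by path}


→ keep.newfold(p: /bri/botun)
← ok
→ keep.pen(p: /bri/botun/pru, c: neviho)
← created
→ keep.cull(p: /bri/botun/pru)
← ok
→ keep.cull(p: /bri/botun)
← ok
→ keep.pen(p: /bri/slu, c: snosotind)
← created
→ keep.quote(p: /bri/slu)
← snosotind
→ keep.listout(p: /bri/sniju)
← []
→ gauge.asunit(v: 2727, u_from: yd, u_to: mi)
← 2727/1760
→ keep.listout(p: /bri)
← [slu, sniju/, tribro_a/]

Answer: {bri/, bri/slu=snosotind, bri/sniju/, bri/tribro_a/}


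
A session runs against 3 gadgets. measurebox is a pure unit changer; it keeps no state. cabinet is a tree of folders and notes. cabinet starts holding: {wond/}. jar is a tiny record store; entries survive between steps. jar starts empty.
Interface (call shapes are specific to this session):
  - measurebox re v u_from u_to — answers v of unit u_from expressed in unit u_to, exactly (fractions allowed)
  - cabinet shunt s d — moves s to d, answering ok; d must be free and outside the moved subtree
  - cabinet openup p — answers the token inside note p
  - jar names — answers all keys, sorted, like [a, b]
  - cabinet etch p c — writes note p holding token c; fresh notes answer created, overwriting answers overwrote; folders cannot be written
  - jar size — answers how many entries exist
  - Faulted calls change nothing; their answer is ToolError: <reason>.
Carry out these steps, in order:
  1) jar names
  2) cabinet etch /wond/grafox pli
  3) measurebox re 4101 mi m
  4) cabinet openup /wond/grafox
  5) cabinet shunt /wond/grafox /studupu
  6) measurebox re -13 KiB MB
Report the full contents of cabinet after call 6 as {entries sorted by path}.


→ jar names()
← []
→ cabinet etch(p=/wond/grafox, c=pli)
← created
→ measurebox re(v=4101, u_from=mi, u_to=m)
← 824989968/125
→ cabinet openup(p=/wond/grafox)
← pli
→ cabinet shunt(s=/wond/grafox, d=/studupu)
← ok
→ measurebox re(v=-13, u_from=KiB, u_to=MB)
← -208/15625

Answer: {studupu=pli, wond/}


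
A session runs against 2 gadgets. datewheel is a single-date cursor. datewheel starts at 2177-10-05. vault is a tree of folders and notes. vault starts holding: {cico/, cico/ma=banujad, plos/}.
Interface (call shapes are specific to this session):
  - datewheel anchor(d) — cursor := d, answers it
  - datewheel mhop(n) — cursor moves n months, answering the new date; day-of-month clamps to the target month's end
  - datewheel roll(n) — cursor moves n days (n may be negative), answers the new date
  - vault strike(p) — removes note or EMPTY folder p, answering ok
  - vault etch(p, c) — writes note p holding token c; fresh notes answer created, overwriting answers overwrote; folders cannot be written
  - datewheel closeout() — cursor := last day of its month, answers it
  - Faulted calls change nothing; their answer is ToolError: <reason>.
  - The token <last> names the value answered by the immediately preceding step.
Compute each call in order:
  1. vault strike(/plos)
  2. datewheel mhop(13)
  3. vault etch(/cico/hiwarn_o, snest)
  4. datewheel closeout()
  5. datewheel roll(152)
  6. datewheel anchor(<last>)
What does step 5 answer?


Answer: 2179-05-01

Derivation:
==> vault strike(p: /plos)
<== ok
==> datewheel mhop(n: 13)
<== 2178-11-05
==> vault etch(p: /cico/hiwarn_o, c: snest)
<== created
==> datewheel closeout()
<== 2178-11-30
==> datewheel roll(n: 152)
<== 2179-05-01
==> datewheel anchor(d: <last>)
<== 2179-05-01


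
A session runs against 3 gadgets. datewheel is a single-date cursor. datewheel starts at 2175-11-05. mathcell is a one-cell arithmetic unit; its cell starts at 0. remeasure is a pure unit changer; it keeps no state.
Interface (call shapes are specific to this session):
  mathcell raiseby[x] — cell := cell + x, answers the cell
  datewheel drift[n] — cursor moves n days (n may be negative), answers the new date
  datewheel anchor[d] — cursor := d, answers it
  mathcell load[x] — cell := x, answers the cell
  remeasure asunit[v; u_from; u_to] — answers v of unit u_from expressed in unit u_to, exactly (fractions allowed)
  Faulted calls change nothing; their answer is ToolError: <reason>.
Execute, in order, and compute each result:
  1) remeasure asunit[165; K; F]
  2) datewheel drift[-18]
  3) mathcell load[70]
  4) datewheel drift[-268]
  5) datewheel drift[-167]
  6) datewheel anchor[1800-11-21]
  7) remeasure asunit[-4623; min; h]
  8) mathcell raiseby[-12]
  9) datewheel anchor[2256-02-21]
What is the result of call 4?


==> remeasure asunit(v='165', u_from='K', u_to='F')
<== -16267/100
==> datewheel drift(n='-18')
<== 2175-10-18
==> mathcell load(x='70')
<== 70
==> datewheel drift(n='-268')
<== 2175-01-23
==> datewheel drift(n='-167')
<== 2174-08-09
==> datewheel anchor(d='1800-11-21')
<== 1800-11-21
==> remeasure asunit(v='-4623', u_from='min', u_to='h')
<== -1541/20
==> mathcell raiseby(x='-12')
<== 58
==> datewheel anchor(d='2256-02-21')
<== 2256-02-21

Answer: 2175-01-23


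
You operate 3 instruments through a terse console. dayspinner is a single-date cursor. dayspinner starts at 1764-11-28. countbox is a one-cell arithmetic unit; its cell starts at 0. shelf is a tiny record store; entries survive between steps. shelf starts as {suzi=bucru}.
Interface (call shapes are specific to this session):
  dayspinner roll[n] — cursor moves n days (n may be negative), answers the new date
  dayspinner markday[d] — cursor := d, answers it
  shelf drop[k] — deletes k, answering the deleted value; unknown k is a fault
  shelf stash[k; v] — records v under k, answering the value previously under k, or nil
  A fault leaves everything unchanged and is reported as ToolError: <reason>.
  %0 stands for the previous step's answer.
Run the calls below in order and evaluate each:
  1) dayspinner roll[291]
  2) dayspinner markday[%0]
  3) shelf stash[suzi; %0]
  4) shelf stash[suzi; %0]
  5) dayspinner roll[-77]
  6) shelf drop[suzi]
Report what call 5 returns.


Answer: 1765-06-30

Derivation:
// dayspinner roll(n='291') => 1765-09-15
// dayspinner markday(d='%0') => 1765-09-15
// shelf stash(k='suzi', v='%0') => bucru
// shelf stash(k='suzi', v='%0') => 1765-09-15
// dayspinner roll(n='-77') => 1765-06-30
// shelf drop(k='suzi') => bucru


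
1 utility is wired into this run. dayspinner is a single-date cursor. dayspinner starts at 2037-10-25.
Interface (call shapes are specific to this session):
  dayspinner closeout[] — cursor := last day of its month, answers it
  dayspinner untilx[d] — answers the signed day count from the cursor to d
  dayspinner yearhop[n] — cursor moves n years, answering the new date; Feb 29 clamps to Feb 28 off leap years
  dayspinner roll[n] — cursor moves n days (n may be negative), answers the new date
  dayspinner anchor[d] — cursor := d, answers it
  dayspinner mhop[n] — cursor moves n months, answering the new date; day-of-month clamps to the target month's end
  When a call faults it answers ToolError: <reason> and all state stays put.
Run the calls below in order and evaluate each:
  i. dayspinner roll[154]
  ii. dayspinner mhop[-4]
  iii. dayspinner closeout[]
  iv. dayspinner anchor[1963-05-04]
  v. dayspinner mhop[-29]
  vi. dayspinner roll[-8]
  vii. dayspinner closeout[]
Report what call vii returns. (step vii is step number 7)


I invoke dayspinner roll with n='154': 2038-03-28.
Using dayspinner mhop with n='-4', and see 2037-11-28.
I try dayspinner closeout(), yielding 2037-11-30.
I run dayspinner anchor with d='1963-05-04', and get 1963-05-04.
I call dayspinner mhop with n='-29', and see 1960-12-04.
Calling dayspinner roll with n='-8', and observe 1960-11-26.
I run dayspinner closeout, and observe 1960-11-30.

Answer: 1960-11-30


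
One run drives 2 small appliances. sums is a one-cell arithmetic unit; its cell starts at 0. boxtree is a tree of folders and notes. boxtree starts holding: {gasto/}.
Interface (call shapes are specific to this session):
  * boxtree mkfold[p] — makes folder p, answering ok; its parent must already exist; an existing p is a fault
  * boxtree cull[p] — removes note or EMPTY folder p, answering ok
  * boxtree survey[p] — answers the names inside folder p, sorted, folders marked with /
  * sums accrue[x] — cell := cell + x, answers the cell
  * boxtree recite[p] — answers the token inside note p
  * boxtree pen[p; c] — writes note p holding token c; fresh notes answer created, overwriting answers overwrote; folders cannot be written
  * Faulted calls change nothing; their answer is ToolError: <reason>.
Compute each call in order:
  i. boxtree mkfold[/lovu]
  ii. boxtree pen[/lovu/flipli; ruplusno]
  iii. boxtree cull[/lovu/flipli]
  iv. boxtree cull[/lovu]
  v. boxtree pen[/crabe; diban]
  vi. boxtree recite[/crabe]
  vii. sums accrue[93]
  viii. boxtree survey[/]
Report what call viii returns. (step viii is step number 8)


Answer: [crabe, gasto/]

Derivation:
I invoke boxtree mkfold on p=/lovu, and observe ok.
Using boxtree pen on p=/lovu/flipli, c=ruplusno, and observe created.
I invoke boxtree cull on p=/lovu/flipli, — result: ok.
I run boxtree cull on p=/lovu, which returns ok.
I invoke boxtree pen on p=/crabe, c=diban, and see created.
Invoking boxtree recite on p=/crabe: diban.
Calling sums accrue on x=93, and get 93.
Calling boxtree survey on p=/, yielding [crabe, gasto/].


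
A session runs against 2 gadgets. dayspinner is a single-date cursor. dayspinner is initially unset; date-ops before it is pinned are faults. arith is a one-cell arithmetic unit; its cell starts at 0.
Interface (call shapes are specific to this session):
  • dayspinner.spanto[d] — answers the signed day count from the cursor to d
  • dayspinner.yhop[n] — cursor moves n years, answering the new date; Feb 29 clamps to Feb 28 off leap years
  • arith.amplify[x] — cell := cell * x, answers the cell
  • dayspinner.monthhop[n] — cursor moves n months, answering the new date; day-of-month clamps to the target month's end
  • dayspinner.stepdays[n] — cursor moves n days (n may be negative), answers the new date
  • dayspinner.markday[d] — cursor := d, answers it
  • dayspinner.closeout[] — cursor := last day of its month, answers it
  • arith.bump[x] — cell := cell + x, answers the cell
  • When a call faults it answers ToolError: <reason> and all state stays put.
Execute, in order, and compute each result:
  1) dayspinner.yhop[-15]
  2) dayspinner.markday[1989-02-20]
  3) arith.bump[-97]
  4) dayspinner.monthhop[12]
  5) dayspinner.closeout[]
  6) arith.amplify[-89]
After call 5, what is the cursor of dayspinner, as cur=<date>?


Answer: cur=1990-02-28

Derivation:
>> dayspinner.yhop(n='-15')
<< ToolError: no date set
>> dayspinner.markday(d='1989-02-20')
<< 1989-02-20
>> arith.bump(x='-97')
<< -97
>> dayspinner.monthhop(n='12')
<< 1990-02-20
>> dayspinner.closeout()
<< 1990-02-28
>> arith.amplify(x='-89')
<< 8633


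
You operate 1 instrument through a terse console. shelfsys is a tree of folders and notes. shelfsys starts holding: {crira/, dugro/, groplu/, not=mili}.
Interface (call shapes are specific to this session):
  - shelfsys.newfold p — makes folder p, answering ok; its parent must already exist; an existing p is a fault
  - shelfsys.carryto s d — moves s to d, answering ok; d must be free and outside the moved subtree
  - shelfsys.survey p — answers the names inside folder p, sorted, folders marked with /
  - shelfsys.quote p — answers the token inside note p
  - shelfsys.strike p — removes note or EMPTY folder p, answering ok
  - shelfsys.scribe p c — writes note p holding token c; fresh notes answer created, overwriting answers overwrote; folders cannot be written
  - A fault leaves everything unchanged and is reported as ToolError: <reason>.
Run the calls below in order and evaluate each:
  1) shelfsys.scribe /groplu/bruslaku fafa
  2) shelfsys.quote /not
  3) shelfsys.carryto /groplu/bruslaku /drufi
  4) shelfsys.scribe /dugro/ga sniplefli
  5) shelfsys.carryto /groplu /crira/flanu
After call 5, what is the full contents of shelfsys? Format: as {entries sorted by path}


Answer: {crira/, crira/flanu/, drufi=fafa, dugro/, dugro/ga=sniplefli, not=mili}

Derivation:
I invoke shelfsys.scribe with p: /groplu/bruslaku, c: fafa, and get created.
I use shelfsys.quote with p: /not, which returns mili.
Next I call shelfsys.carryto with s: /groplu/bruslaku, d: /drufi, yielding ok.
I try shelfsys.scribe with p: /dugro/ga, c: sniplefli, yielding created.
Next I call shelfsys.carryto with s: /groplu, d: /crira/flanu, — result: ok.


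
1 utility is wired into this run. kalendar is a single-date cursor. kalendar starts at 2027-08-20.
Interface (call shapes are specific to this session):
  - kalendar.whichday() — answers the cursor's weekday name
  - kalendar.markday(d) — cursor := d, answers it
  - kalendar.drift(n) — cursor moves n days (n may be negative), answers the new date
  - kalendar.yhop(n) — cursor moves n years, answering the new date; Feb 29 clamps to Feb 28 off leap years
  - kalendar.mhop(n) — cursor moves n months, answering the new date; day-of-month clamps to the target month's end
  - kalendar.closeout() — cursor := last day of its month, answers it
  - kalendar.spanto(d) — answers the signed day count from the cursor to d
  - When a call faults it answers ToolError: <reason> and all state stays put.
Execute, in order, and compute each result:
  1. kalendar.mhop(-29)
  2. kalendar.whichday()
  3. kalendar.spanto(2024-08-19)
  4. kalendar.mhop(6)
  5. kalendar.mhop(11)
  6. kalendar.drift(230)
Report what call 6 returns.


Answer: 2027-04-07

Derivation:
# mhop(n='-29') -> 2025-03-20
# whichday() -> Thursday
# spanto(d='2024-08-19') -> -213
# mhop(n='6') -> 2025-09-20
# mhop(n='11') -> 2026-08-20
# drift(n='230') -> 2027-04-07


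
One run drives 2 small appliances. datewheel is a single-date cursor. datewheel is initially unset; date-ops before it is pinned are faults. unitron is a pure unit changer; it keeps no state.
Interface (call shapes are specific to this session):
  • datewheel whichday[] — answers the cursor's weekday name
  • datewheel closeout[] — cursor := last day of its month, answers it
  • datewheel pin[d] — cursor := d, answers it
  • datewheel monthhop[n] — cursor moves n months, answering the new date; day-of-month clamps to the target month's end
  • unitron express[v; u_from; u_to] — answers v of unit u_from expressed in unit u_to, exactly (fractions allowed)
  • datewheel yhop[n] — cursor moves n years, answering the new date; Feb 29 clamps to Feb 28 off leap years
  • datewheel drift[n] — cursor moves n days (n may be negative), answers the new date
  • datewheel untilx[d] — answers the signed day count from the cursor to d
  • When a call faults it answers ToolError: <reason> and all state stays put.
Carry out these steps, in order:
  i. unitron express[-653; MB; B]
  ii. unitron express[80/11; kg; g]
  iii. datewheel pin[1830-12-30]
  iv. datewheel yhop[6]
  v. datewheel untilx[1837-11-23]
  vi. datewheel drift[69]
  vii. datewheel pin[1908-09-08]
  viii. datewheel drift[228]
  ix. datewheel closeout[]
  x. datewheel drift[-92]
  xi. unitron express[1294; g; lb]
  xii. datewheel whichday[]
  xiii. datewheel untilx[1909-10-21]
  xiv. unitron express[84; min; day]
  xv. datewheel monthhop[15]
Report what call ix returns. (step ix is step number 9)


Answer: 1909-04-30

Derivation:
Step: unitron express[v=-653; u_from=MB; u_to=B]
Result: -653000000
Step: unitron express[v=80/11; u_from=kg; u_to=g]
Result: 80000/11
Step: datewheel pin[d=1830-12-30]
Result: 1830-12-30
Step: datewheel yhop[n=6]
Result: 1836-12-30
Step: datewheel untilx[d=1837-11-23]
Result: 328
Step: datewheel drift[n=69]
Result: 1837-03-09
Step: datewheel pin[d=1908-09-08]
Result: 1908-09-08
Step: datewheel drift[n=228]
Result: 1909-04-24
Step: datewheel closeout[]
Result: 1909-04-30
Step: datewheel drift[n=-92]
Result: 1909-01-28
Step: unitron express[v=1294; u_from=g; u_to=lb]
Result: 129400000/45359237
Step: datewheel whichday[]
Result: Thursday
Step: datewheel untilx[d=1909-10-21]
Result: 266
Step: unitron express[v=84; u_from=min; u_to=day]
Result: 7/120
Step: datewheel monthhop[n=15]
Result: 1910-04-28


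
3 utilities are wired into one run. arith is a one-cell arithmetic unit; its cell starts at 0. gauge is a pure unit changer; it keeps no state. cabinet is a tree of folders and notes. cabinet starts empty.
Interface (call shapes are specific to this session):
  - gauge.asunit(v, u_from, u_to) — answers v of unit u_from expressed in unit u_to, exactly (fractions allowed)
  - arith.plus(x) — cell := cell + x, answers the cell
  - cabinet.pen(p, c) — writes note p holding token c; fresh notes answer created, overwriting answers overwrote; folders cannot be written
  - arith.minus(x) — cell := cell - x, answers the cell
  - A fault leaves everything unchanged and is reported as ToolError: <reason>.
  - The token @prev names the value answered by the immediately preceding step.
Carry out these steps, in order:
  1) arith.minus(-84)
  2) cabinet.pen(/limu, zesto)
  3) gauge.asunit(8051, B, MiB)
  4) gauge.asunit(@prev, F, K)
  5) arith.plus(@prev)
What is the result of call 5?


→ arith.minus(x=-84)
← 84
→ cabinet.pen(p=/limu, c=zesto)
← created
→ gauge.asunit(v=8051, u_from=B, u_to=MiB)
← 8051/1048576
→ gauge.asunit(v=@prev, u_from=F, u_to=K)
← 4016724841/15728640
→ arith.plus(x=@prev)
← 5337930601/15728640

Answer: 5337930601/15728640


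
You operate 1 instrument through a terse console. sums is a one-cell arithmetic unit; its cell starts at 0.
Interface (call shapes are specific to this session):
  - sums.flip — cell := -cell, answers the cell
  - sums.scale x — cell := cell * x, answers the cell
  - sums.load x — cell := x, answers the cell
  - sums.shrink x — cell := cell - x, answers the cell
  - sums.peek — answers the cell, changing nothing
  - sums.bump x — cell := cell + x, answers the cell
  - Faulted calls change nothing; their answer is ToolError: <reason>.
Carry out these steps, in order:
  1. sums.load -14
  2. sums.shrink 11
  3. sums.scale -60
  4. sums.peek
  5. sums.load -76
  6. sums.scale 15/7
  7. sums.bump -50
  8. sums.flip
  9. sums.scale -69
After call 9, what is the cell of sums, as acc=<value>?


-> load(x=-14)
<- -14
-> shrink(x=11)
<- -25
-> scale(x=-60)
<- 1500
-> peek()
<- 1500
-> load(x=-76)
<- -76
-> scale(x=15/7)
<- -1140/7
-> bump(x=-50)
<- -1490/7
-> flip()
<- 1490/7
-> scale(x=-69)
<- -102810/7

Answer: acc=-102810/7


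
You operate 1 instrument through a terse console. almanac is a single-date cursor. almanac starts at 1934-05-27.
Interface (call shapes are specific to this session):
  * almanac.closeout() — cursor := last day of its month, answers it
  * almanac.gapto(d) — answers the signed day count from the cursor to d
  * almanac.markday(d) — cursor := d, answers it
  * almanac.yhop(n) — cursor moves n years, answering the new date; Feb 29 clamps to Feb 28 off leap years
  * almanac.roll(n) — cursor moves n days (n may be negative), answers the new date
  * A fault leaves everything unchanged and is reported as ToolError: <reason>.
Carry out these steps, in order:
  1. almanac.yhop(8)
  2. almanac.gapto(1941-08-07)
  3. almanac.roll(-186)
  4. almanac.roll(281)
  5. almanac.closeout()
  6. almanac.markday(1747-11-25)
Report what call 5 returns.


>>> almanac.yhop n='8'
= 1942-05-27
>>> almanac.gapto d='1941-08-07'
= -293
>>> almanac.roll n='-186'
= 1941-11-22
>>> almanac.roll n='281'
= 1942-08-30
>>> almanac.closeout
= 1942-08-31
>>> almanac.markday d='1747-11-25'
= 1747-11-25

Answer: 1942-08-31


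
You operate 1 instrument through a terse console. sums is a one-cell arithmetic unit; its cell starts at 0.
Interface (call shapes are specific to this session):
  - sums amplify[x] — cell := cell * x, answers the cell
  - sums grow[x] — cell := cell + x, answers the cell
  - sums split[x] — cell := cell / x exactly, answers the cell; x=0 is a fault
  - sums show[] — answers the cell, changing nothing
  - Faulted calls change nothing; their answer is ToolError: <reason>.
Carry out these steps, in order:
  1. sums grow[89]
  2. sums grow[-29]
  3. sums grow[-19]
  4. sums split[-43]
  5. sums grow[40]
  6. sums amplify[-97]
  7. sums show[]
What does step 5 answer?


$ sums grow x→89
= 89
$ sums grow x→-29
= 60
$ sums grow x→-19
= 41
$ sums split x→-43
= -41/43
$ sums grow x→40
= 1679/43
$ sums amplify x→-97
= -162863/43
$ sums show
= -162863/43

Answer: 1679/43


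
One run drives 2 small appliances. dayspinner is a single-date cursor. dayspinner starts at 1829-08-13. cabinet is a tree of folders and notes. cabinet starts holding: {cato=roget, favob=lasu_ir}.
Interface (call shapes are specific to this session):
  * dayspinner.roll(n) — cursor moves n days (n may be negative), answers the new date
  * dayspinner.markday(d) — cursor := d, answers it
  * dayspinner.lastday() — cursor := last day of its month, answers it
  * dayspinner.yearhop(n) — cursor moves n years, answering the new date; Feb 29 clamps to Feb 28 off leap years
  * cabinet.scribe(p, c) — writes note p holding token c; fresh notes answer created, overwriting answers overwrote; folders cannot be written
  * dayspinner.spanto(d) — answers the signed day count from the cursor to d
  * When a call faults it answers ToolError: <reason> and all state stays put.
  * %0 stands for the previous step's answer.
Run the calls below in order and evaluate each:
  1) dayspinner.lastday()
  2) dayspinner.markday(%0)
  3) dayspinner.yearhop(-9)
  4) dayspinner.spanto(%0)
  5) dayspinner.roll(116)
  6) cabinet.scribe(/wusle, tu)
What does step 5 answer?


Answer: 1820-12-25

Derivation:
Do: dayspinner.lastday[]
See: 1829-08-31
Do: dayspinner.markday[%0]
See: 1829-08-31
Do: dayspinner.yearhop[-9]
See: 1820-08-31
Do: dayspinner.spanto[%0]
See: 0
Do: dayspinner.roll[116]
See: 1820-12-25
Do: cabinet.scribe[/wusle; tu]
See: created


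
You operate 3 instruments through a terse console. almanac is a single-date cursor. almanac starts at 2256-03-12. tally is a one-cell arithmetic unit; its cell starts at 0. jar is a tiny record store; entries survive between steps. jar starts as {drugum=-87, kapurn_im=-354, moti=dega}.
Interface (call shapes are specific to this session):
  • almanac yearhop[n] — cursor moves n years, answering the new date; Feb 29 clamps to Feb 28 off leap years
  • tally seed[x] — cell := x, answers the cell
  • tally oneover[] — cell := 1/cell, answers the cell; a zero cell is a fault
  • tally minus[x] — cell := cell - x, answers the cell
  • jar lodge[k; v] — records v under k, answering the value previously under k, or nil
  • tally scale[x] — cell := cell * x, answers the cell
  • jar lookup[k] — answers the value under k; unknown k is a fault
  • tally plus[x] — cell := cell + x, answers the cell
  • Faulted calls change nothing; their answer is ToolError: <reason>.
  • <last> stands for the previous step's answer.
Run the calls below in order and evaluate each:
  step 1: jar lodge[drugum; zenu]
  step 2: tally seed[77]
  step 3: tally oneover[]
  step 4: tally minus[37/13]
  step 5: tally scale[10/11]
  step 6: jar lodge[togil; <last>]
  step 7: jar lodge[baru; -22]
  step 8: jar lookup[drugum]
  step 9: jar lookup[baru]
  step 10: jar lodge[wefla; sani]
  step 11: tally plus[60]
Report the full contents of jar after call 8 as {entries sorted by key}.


Answer: {baru=-22, drugum=zenu, kapurn_im=-354, moti=dega, togil=-28360/11011}

Derivation:
~$ jar lodge k: drugum v: zenu
[out] -87
~$ tally seed x: 77
[out] 77
~$ tally oneover
[out] 1/77
~$ tally minus x: 37/13
[out] -2836/1001
~$ tally scale x: 10/11
[out] -28360/11011
~$ jar lodge k: togil v: <last>
[out] nil
~$ jar lodge k: baru v: -22
[out] nil
~$ jar lookup k: drugum
[out] zenu
~$ jar lookup k: baru
[out] -22
~$ jar lodge k: wefla v: sani
[out] nil
~$ tally plus x: 60
[out] 632300/11011


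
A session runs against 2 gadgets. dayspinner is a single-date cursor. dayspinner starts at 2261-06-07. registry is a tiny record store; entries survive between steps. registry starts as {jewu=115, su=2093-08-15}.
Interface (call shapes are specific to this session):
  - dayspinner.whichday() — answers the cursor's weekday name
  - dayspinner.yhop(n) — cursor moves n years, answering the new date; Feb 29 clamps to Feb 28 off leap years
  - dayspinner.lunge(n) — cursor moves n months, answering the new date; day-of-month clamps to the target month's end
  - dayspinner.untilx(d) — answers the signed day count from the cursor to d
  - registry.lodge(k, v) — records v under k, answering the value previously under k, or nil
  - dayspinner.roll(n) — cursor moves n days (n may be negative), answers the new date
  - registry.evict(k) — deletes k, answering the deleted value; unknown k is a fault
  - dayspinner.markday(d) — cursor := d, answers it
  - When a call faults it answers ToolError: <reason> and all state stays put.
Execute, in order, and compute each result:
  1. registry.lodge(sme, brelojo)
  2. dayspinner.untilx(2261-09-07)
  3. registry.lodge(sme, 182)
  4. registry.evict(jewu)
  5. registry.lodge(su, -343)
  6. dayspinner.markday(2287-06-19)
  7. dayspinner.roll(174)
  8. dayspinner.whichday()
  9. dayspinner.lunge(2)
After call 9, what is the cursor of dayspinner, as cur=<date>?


Answer: cur=2288-02-10

Derivation:
-- registry.lodge(k: sme, v: brelojo) => nil
-- dayspinner.untilx(d: 2261-09-07) => 92
-- registry.lodge(k: sme, v: 182) => brelojo
-- registry.evict(k: jewu) => 115
-- registry.lodge(k: su, v: -343) => 2093-08-15
-- dayspinner.markday(d: 2287-06-19) => 2287-06-19
-- dayspinner.roll(n: 174) => 2287-12-10
-- dayspinner.whichday() => Saturday
-- dayspinner.lunge(n: 2) => 2288-02-10
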